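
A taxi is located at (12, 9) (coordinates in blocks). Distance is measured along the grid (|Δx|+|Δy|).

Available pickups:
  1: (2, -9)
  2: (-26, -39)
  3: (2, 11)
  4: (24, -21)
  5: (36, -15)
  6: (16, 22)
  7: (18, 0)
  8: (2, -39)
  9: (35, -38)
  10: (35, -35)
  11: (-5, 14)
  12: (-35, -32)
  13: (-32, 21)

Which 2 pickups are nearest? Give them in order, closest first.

3, 7

Distances from (12, 9):
1: |-10| + |-18| = 10 + 18 = 28 blocks
2: |-38| + |-48| = 38 + 48 = 86 blocks
3: |-10| + |2| = 10 + 2 = 12 blocks
4: |12| + |-30| = 12 + 30 = 42 blocks
5: |24| + |-24| = 24 + 24 = 48 blocks
6: |4| + |13| = 4 + 13 = 17 blocks
7: |6| + |-9| = 6 + 9 = 15 blocks
8: |-10| + |-48| = 10 + 48 = 58 blocks
9: |23| + |-47| = 23 + 47 = 70 blocks
10: |23| + |-44| = 23 + 44 = 67 blocks
11: |-17| + |5| = 17 + 5 = 22 blocks
12: |-47| + |-41| = 47 + 41 = 88 blocks
13: |-44| + |12| = 44 + 12 = 56 blocks
Sorted: 3 (12 blocks) < 7 (15 blocks) < 6 (17 blocks) < 11 (22 blocks) < …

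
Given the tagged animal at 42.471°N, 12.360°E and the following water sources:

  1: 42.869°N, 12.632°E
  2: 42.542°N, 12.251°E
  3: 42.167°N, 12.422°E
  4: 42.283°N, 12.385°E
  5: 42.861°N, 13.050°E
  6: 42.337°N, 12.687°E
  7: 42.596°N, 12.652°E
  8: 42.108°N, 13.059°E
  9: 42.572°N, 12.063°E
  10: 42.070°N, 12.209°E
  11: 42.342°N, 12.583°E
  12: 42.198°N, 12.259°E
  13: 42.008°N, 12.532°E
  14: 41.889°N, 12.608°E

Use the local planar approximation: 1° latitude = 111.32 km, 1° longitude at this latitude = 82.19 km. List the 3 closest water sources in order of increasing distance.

2, 4, 11

Distances from 42.471°N, 12.360°E:
1: √((0.398·111.32)² + (0.272·82.19)²) = √(1962.96492 + 499.77643) = 49.626 km
2: √((0.071·111.32)² + (-0.109·82.19)²) = √(62.46879 + 80.25848) = 11.947 km
3: √((-0.304·111.32)² + (0.062·82.19)²) = √(1145.23223 + 25.96697) = 34.223 km
4: √((-0.188·111.32)² + (0.025·82.19)²) = √(437.98788 + 4.22200) = 21.029 km
5: √((0.390·111.32)² + (0.690·82.19)²) = √(1884.84486 + 3216.14886) = 71.421 km
6: √((-0.134·111.32)² + (0.327·82.19)²) = √(222.51331 + 722.32636) = 30.738 km
7: √((0.125·111.32)² + (0.292·82.19)²) = √(193.62722 + 575.97504) = 27.742 km
8: √((-0.363·111.32)² + (0.699·82.19)²) = √(1632.90021 + 3300.59557) = 70.239 km
9: √((0.101·111.32)² + (-0.297·82.19)²) = √(126.41224 + 595.86909) = 26.875 km
10: √((-0.401·111.32)² + (-0.151·82.19)²) = √(1992.66889 + 154.02523) = 46.332 km
11: √((-0.129·111.32)² + (0.223·82.19)²) = √(206.21764 + 335.92915) = 23.284 km
12: √((-0.273·111.32)² + (-0.101·82.19)²) = √(923.57398 + 68.90976) = 31.504 km
13: √((-0.463·111.32)² + (0.172·82.19)²) = √(2656.49117 + 199.84572) = 53.445 km
14: √((-0.582·111.32)² + (0.248·82.19)²) = √(4197.51604 + 415.47158) = 67.919 km
Sorted: 2 (11.947 km) < 4 (21.029 km) < 11 (23.284 km) < 9 (26.875 km) < 7 (27.742 km) < …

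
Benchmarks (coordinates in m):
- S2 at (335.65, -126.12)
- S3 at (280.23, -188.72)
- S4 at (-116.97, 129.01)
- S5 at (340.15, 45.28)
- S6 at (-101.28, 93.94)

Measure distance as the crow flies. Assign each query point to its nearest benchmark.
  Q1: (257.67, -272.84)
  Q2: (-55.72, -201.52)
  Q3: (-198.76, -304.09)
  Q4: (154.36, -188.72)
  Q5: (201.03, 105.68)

Q1 at (257.67, -272.84):
  S2: √((77.98)² + (146.72)²) = √(6080.8804 + 21526.7584) = 166.16 m
  S3: √((22.56)² + (84.12)²) = √(508.9536 + 7076.1744) = 87.09 m
  S4: √((-374.64)² + (401.85)²) = √(140355.1296 + 161483.4225) = 549.40 m
  S5: √((82.48)² + (318.12)²) = √(6802.9504 + 101200.3344) = 328.64 m
  S6: √((-358.95)² + (366.78)²) = √(128845.1025 + 134527.5684) = 513.20 m
  → nearest: S3 (87.09 m)
Q2 at (-55.72, -201.52):
  S2: √((391.37)² + (75.40)²) = √(153170.4769 + 5685.1600) = 398.57 m
  S3: √((335.95)² + (12.80)²) = √(112862.4025 + 163.8400) = 336.19 m
  S4: √((-61.25)² + (330.53)²) = √(3751.5625 + 109250.0809) = 336.16 m
  S5: √((395.87)² + (246.80)²) = √(156713.0569 + 60910.2400) = 466.50 m
  S6: √((-45.56)² + (295.46)²) = √(2075.7136 + 87296.6116) = 298.95 m
  → nearest: S6 (298.95 m)
Q3 at (-198.76, -304.09):
  S2: √((534.41)² + (177.97)²) = √(285594.0481 + 31673.3209) = 563.26 m
  S3: √((478.99)² + (115.37)²) = √(229431.4201 + 13310.2369) = 492.69 m
  S4: √((81.79)² + (433.10)²) = √(6689.6041 + 187575.6100) = 440.76 m
  S5: √((538.91)² + (349.37)²) = √(290423.9881 + 122059.3969) = 642.25 m
  S6: √((97.48)² + (398.03)²) = √(9502.3504 + 158427.8809) = 409.79 m
  → nearest: S6 (409.79 m)
Q4 at (154.36, -188.72):
  S2: √((181.29)² + (62.60)²) = √(32866.0641 + 3918.7600) = 191.79 m
  S3: √((125.87)² + (0.00)²) = √(15843.2569 + 0.0000) = 125.87 m
  S4: √((-271.33)² + (317.73)²) = √(73619.9689 + 100952.3529) = 417.82 m
  S5: √((185.79)² + (234.00)²) = √(34517.9241 + 54756.0000) = 298.79 m
  S6: √((-255.64)² + (282.66)²) = √(65351.8096 + 79896.6756) = 381.11 m
  → nearest: S3 (125.87 m)
Q5 at (201.03, 105.68):
  S2: √((134.62)² + (-231.80)²) = √(18122.5444 + 53731.2400) = 268.06 m
  S3: √((79.20)² + (-294.40)²) = √(6272.6400 + 86671.3600) = 304.87 m
  S4: √((-318.00)² + (23.33)²) = √(101124.0000 + 544.2889) = 318.85 m
  S5: √((139.12)² + (-60.40)²) = √(19354.3744 + 3648.1600) = 151.67 m
  S6: √((-302.31)² + (-11.74)²) = √(91391.3361 + 137.8276) = 302.54 m
  → nearest: S5 (151.67 m)

Q1→S3; Q2→S6; Q3→S6; Q4→S3; Q5→S5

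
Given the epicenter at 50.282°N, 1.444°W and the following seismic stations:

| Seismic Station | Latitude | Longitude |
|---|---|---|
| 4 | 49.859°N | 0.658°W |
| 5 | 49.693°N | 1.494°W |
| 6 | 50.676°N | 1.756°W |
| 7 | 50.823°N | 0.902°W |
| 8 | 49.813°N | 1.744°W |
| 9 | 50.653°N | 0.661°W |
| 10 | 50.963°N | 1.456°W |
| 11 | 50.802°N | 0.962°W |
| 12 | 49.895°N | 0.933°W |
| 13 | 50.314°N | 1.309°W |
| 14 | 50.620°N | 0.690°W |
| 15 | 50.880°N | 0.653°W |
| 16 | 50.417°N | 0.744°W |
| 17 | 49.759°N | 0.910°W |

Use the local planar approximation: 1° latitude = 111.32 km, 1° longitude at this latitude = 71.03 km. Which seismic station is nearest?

Distances from 50.282°N, 1.444°W:
4: √((-0.423·111.32)² + (0.786·71.03)²) = √(2217.31365 + 3116.94200) = 73.036 km
5: √((-0.589·111.32)² + (-0.050·71.03)²) = √(4299.09443 + 12.61315) = 65.664 km
6: √((0.394·111.32)² + (-0.312·71.03)²) = √(1923.70662 + 491.12588) = 49.141 km
7: √((0.541·111.32)² + (0.542·71.03)²) = √(3626.94463 + 1482.11602) = 71.478 km
8: √((-0.469·111.32)² + (-0.300·71.03)²) = √(2725.78803 + 454.07348) = 56.390 km
9: √((0.371·111.32)² + (0.783·71.03)²) = √(1705.66687 + 3093.19396) = 69.274 km
10: √((0.681·111.32)² + (-0.012·71.03)²) = √(5746.99235 + 0.72652) = 75.814 km
11: √((0.520·111.32)² + (0.482·71.03)²) = √(3350.83530 + 1172.13519) = 67.253 km
12: √((-0.387·111.32)² + (0.511·71.03)²) = √(1855.95878 + 1317.42357) = 56.333 km
13: √((0.032·111.32)² + (0.135·71.03)²) = √(12.68955 + 91.94988) = 10.229 km
14: √((0.338·111.32)² + (0.754·71.03)²) = √(1415.72792 + 2868.31155) = 65.453 km
15: √((0.598·111.32)² + (0.791·71.03)²) = √(4431.47969 + 3156.72389) = 87.110 km
16: √((0.135·111.32)² + (0.700·71.03)²) = √(225.84680 + 2472.17784) = 51.943 km
17: √((-0.523·111.32)² + (0.534·71.03)²) = √(3389.61032 + 1438.68642) = 69.486 km
Minimum: 13 at 10.229 km.

13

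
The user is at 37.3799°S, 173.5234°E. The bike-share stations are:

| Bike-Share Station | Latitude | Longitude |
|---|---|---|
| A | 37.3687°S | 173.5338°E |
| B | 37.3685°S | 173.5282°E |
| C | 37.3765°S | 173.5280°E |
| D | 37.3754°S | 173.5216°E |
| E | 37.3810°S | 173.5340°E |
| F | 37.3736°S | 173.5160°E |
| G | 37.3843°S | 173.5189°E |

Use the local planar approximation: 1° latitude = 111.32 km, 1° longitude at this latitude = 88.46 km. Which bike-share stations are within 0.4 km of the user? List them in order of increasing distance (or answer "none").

Distances from 37.3799°S, 173.5234°E:
A: 1.5495 km
B: 1.3382 km
C: 0.5557 km
D: 0.5256 km
E: 0.9456 km
F: 0.9593 km
G: 0.6312 km
Threshold 0.4 km: none within range.

none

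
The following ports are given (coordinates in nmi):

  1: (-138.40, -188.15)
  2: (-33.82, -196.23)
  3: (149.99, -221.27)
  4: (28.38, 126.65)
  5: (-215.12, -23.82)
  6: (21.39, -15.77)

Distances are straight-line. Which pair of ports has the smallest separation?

1 and 2

Pairwise distances:
1–2: √((104.58)² + (-8.08)²) = √(10936.9764 + 65.2864) = 104.89 nmi
1–3: √((288.39)² + (-33.12)²) = √(83168.7921 + 1096.9344) = 290.29 nmi
1–4: √((166.78)² + (314.80)²) = √(27815.5684 + 99099.0400) = 356.25 nmi
1–5: √((-76.72)² + (164.33)²) = √(5885.9584 + 27004.3489) = 181.36 nmi
1–6: √((159.79)² + (172.38)²) = √(25532.8441 + 29714.8644) = 235.05 nmi
2–3: √((183.81)² + (-25.04)²) = √(33786.1161 + 627.0016) = 185.51 nmi
2–4: √((62.20)² + (322.88)²) = √(3868.8400 + 104251.4944) = 328.82 nmi
2–5: √((-181.30)² + (172.41)²) = √(32869.6900 + 29725.2081) = 250.19 nmi
2–6: √((55.21)² + (180.46)²) = √(3048.1441 + 32565.8116) = 188.72 nmi
3–4: √((-121.61)² + (347.92)²) = √(14788.9921 + 121048.3264) = 368.56 nmi
3–5: √((-365.11)² + (197.45)²) = √(133305.3121 + 38986.5025) = 415.08 nmi
3–6: √((-128.60)² + (205.50)²) = √(16537.9600 + 42230.2500) = 242.42 nmi
4–5: √((-243.50)² + (-150.47)²) = √(59292.2500 + 22641.2209) = 286.24 nmi
4–6: √((-6.99)² + (-142.42)²) = √(48.8601 + 20283.4564) = 142.59 nmi
5–6: √((236.51)² + (8.05)²) = √(55936.9801 + 64.8025) = 236.65 nmi
Closest pair: 1–2 at 104.89 nmi.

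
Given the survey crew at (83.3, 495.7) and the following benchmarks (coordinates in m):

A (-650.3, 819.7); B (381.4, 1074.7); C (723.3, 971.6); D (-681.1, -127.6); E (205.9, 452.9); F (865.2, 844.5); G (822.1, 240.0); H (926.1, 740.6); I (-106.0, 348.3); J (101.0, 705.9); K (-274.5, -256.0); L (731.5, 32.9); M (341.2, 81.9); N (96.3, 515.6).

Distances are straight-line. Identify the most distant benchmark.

Distances from (83.3, 495.7):
A: 802.0 m
B: 651.2 m
C: 797.5 m
D: 986.3 m
E: 129.9 m
F: 856.2 m
G: 781.8 m
H: 877.7 m
I: 239.9 m
J: 210.9 m
K: 832.5 m
L: 796.5 m
M: 487.6 m
N: 23.8 m
Maximum: D at 986.3 m.

D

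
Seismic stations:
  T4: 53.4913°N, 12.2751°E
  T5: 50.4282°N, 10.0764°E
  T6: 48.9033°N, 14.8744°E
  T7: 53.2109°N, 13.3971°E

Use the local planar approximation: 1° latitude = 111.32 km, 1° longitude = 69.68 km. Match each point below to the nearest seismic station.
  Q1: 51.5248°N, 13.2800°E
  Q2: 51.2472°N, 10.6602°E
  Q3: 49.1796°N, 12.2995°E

Q1 at 51.5248°N, 13.2800°E:
  T4: √((1.9665·111.32)² + (-1.0049·69.68)²) = √(47921.929600 + 4903.000939) = 229.8367 km
  T5: √((-1.0966·111.32)² + (-3.2036·69.68)²) = √(14901.942332 + 49830.225668) = 254.4252 km
  T6: √((-2.6215·111.32)² + (1.5944·69.68)²) = √(85162.052412 + 12342.719387) = 312.2575 km
  T7: √((1.6861·111.32)² + (0.1171·69.68)²) = √(35230.033172 + 66.577897) = 187.8739 km
  → nearest: T7 (187.8739 km)
Q2 at 51.2472°N, 10.6602°E:
  T4: √((2.2441·111.32)² + (1.6149·69.68)²) = √(62406.640890 + 12662.152888) = 273.9868 km
  T5: √((-0.8190·111.32)² + (-0.5838·69.68)²) = √(8312.165828 + 1654.796011) = 99.8347 km
  T6: √((-2.3439·111.32)² + (4.2142·69.68)²) = √(68080.784793 + 86227.653829) = 392.8211 km
  T7: √((1.9637·111.32)² + (2.7369·69.68)²) = √(47785.559526 + 36369.233081) = 290.0945 km
  → nearest: T5 (99.8347 km)
Q3 at 49.1796°N, 12.2995°E:
  T4: √((4.3117·111.32)² + (-0.0244·69.68)²) = √(230379.306705 + 2.890653) = 479.9815 km
  T5: √((1.2486·111.32)² + (-2.2231·69.68)²) = √(19319.374290 + 23995.747390) = 208.1229 km
  T6: √((-0.2763·111.32)² + (2.5749·69.68)²) = √(946.037094 + 32191.189044) = 182.0363 km
  T7: √((4.0313·111.32)² + (1.0976·69.68)²) = √(201389.411315 + 5849.307874) = 455.2348 km
  → nearest: T6 (182.0363 km)

Q1→T7; Q2→T5; Q3→T6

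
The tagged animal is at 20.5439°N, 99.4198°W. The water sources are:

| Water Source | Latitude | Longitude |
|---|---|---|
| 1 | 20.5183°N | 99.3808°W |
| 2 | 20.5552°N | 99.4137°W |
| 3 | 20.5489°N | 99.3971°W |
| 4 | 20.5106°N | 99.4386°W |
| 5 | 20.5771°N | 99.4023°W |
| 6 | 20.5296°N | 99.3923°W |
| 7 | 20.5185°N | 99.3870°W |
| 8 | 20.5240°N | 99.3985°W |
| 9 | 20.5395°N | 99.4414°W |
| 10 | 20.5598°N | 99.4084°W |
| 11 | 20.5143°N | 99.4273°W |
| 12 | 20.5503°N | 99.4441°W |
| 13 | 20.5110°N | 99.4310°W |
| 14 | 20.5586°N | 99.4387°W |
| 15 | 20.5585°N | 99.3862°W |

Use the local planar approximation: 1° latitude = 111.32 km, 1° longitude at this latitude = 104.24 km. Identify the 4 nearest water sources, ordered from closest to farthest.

Distances from 20.5439°N, 99.4198°W:
1: √((-0.0256·111.32)² + (0.0390·104.24)²) = √(8.121314 + 16.527152) = 4.9647 km
2: √((0.0113·111.32)² + (0.0061·104.24)²) = √(1.582353 + 0.404323) = 1.4095 km
3: √((0.0050·111.32)² + (0.0227·104.24)²) = √(0.309804 + 5.599130) = 2.4308 km
4: √((-0.0333·111.32)² + (-0.0188·104.24)²) = √(13.741523 + 3.840471) = 4.1931 km
5: √((0.0332·111.32)² + (0.0175·104.24)²) = √(13.659115 + 3.327706) = 4.1215 km
6: √((-0.0143·111.32)² + (0.0275·104.24)²) = √(2.534069 + 8.217396) = 3.2789 km
7: √((-0.0254·111.32)² + (0.0328·104.24)²) = √(7.994915 + 11.690053) = 4.4368 km
8: √((-0.0199·111.32)² + (0.0213·104.24)²) = √(4.907412 + 4.929785) = 3.1364 km
9: √((-0.0044·111.32)² + (-0.0216·104.24)²) = √(0.239912 + 5.069631) = 2.3042 km
10: √((0.0159·111.32)² + (0.0114·104.24)²) = √(3.132858 + 1.412142) = 2.1319 km
11: √((-0.0296·111.32)² + (-0.0075·104.24)²) = √(10.857499 + 0.611211) = 3.3865 km
12: √((0.0064·111.32)² + (-0.0243·104.24)²) = √(0.507582 + 6.416251) = 2.6313 km
13: √((-0.0329·111.32)² + (-0.0112·104.24)²) = √(13.413379 + 1.363028) = 3.8440 km
14: √((0.0147·111.32)² + (-0.0189·104.24)²) = √(2.677818 + 3.881436) = 2.5611 km
15: √((0.0146·111.32)² + (0.0336·104.24)²) = √(2.641509 + 12.267254) = 3.8612 km
Sorted: 2 (1.4095 km) < 10 (2.1319 km) < 9 (2.3042 km) < 3 (2.4308 km) < 14 (2.5611 km) < 12 (2.6313 km) < …

2, 10, 9, 3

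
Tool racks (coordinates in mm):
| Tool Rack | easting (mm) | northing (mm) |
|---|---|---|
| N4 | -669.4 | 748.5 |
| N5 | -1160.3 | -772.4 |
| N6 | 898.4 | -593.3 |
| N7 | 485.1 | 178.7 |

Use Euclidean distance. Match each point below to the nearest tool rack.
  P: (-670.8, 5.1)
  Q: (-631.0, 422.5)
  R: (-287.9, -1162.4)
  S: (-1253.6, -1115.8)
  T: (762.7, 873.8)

P→N4; Q→N4; R→N5; S→N5; T→N7

P at (-670.8, 5.1):
  N4: √((1.4)² + (743.4)²) = √(1.960 + 552643.560) = 743.4 mm
  N5: √((-489.5)² + (-777.5)²) = √(239610.250 + 604506.250) = 918.8 mm
  N6: √((1569.2)² + (-598.4)²) = √(2462388.640 + 358082.560) = 1679.4 mm
  N7: √((1155.9)² + (173.6)²) = √(1336104.810 + 30136.960) = 1168.9 mm
  → nearest: N4 (743.4 mm)
Q at (-631.0, 422.5):
  N4: √((-38.4)² + (326.0)²) = √(1474.560 + 106276.000) = 328.3 mm
  N5: √((-529.3)² + (-1194.9)²) = √(280158.490 + 1427786.010) = 1306.9 mm
  N6: √((1529.4)² + (-1015.8)²) = √(2339064.360 + 1031849.640) = 1836.0 mm
  N7: √((1116.1)² + (-243.8)²) = √(1245679.210 + 59438.440) = 1142.4 mm
  → nearest: N4 (328.3 mm)
R at (-287.9, -1162.4):
  N4: √((-381.5)² + (1910.9)²) = √(145542.250 + 3651538.810) = 1948.6 mm
  N5: √((-872.4)² + (390.0)²) = √(761081.760 + 152100.000) = 955.6 mm
  N6: √((1186.3)² + (569.1)²) = √(1407307.690 + 323874.810) = 1315.7 mm
  N7: √((773.0)² + (1341.1)²) = √(597529.000 + 1798549.210) = 1547.9 mm
  → nearest: N5 (955.6 mm)
S at (-1253.6, -1115.8):
  N4: √((584.2)² + (1864.3)²) = √(341289.640 + 3475614.490) = 1953.7 mm
  N5: √((93.3)² + (343.4)²) = √(8704.890 + 117923.560) = 355.8 mm
  N6: √((2152.0)² + (522.5)²) = √(4631104.000 + 273006.250) = 2214.5 mm
  N7: √((1738.7)² + (1294.5)²) = √(3023077.690 + 1675730.250) = 2167.7 mm
  → nearest: N5 (355.8 mm)
T at (762.7, 873.8):
  N4: √((-1432.1)² + (-125.3)²) = √(2050910.410 + 15700.090) = 1437.6 mm
  N5: √((-1923.0)² + (-1646.2)²) = √(3697929.000 + 2709974.440) = 2531.4 mm
  N6: √((135.7)² + (-1467.1)²) = √(18414.490 + 2152382.410) = 1473.4 mm
  N7: √((-277.6)² + (-695.1)²) = √(77061.760 + 483164.010) = 748.5 mm
  → nearest: N7 (748.5 mm)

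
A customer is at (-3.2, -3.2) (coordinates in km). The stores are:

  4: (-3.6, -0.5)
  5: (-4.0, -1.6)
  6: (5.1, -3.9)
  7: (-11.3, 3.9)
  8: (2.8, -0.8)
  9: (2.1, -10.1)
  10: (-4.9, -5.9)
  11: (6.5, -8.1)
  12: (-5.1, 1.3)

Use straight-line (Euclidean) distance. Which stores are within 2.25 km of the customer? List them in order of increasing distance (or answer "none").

5

Distances from (-3.2, -3.2):
4: √((-0.4)² + (2.7)²) = √(0.160 + 7.290) = 2.7 km
5: √((-0.8)² + (1.6)²) = √(0.640 + 2.560) = 1.8 km
6: √((8.3)² + (-0.7)²) = √(68.890 + 0.490) = 8.3 km
7: √((-8.1)² + (7.1)²) = √(65.610 + 50.410) = 10.8 km
8: √((6.0)² + (2.4)²) = √(36.000 + 5.760) = 6.5 km
9: √((5.3)² + (-6.9)²) = √(28.090 + 47.610) = 8.7 km
10: √((-1.7)² + (-2.7)²) = √(2.890 + 7.290) = 3.2 km
11: √((9.7)² + (-4.9)²) = √(94.090 + 24.010) = 10.9 km
12: √((-1.9)² + (4.5)²) = √(3.610 + 20.250) = 4.9 km
Threshold 2.25 km: 5 (1.8 km) is within range.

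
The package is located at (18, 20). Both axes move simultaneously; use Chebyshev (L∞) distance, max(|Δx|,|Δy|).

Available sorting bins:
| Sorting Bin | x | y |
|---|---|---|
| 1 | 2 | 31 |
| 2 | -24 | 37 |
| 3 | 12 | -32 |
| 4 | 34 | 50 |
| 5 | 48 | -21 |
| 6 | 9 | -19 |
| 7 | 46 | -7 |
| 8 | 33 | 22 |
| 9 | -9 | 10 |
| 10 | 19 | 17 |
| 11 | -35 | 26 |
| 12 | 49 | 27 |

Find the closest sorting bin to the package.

Distances from (18, 20):
1: max(|-16|, |11|) = 16
2: max(|-42|, |17|) = 42
3: max(|-6|, |-52|) = 52
4: max(|16|, |30|) = 30
5: max(|30|, |-41|) = 41
6: max(|-9|, |-39|) = 39
7: max(|28|, |-27|) = 28
8: max(|15|, |2|) = 15
9: max(|-27|, |-10|) = 27
10: max(|1|, |-3|) = 3
11: max(|-53|, |6|) = 53
12: max(|31|, |7|) = 31
Minimum: 10 at 3.

10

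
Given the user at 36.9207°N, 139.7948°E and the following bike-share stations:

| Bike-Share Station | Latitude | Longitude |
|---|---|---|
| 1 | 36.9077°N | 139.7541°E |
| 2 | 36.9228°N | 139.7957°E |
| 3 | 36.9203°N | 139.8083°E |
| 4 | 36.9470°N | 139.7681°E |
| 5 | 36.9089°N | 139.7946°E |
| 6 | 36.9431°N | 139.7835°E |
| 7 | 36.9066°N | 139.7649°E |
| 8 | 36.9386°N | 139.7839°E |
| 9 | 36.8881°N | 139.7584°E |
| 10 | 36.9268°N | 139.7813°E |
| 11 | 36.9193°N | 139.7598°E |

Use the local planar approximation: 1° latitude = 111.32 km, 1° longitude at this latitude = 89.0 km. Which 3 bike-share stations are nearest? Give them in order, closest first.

2, 3, 5

Distances from 36.9207°N, 139.7948°E:
1: √((-0.0130·111.32)² + (-0.0407·89.0)²) = √(2.094272 + 13.121057) = 3.9007 km
2: √((0.0021·111.32)² + (0.0009·89.0)²) = √(0.054649 + 0.006416) = 0.2471 km
3: √((-0.0004·111.32)² + (0.0135·89.0)²) = √(0.001983 + 1.443602) = 1.2023 km
4: √((0.0263·111.32)² + (-0.0267·89.0)²) = √(8.571521 + 5.646802) = 3.7707 km
5: √((-0.0118·111.32)² + (-0.0002·89.0)²) = √(1.725482 + 0.000317) = 1.3137 km
6: √((0.0224·111.32)² + (-0.0113·89.0)²) = √(6.217881 + 1.011432) = 2.6887 km
7: √((-0.0141·111.32)² + (-0.0299·89.0)²) = √(2.463682 + 7.081453) = 3.0895 km
8: √((0.0179·111.32)² + (-0.0109·89.0)²) = √(3.970566 + 0.941094) = 2.2162 km
9: √((-0.0326·111.32)² + (-0.0364·89.0)²) = √(13.169873 + 10.495008) = 4.8647 km
10: √((0.0061·111.32)² + (-0.0135·89.0)²) = √(0.461112 + 1.443602) = 1.3801 km
11: √((-0.0014·111.32)² + (-0.0350·89.0)²) = √(0.024289 + 9.703225) = 3.1189 km
Sorted: 2 (0.2471 km) < 3 (1.2023 km) < 5 (1.3137 km) < 10 (1.3801 km) < 8 (2.2162 km) < …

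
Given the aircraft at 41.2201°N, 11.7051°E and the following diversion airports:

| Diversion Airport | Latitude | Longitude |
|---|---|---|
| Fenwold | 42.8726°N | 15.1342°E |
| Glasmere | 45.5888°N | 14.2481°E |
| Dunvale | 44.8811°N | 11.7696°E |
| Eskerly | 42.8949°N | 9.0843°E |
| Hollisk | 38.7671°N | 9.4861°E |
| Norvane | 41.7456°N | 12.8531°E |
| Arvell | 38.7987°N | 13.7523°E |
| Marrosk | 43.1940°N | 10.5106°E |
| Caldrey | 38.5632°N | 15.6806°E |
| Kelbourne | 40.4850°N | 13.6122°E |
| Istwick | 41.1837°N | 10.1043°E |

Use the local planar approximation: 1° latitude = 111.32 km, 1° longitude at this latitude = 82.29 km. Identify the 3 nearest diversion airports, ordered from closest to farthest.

Norvane, Istwick, Kelbourne

Distances from 41.2201°N, 11.7051°E:
Fenwold: 336.8469 km
Glasmere: 529.4355 km
Dunvale: 407.5771 km
Eskerly: 285.0808 km
Hollisk: 328.4957 km
Norvane: 111.1147 km
Arvell: 317.8639 km
Marrosk: 240.7182 km
Caldrey: 441.0224 km
Kelbourne: 176.9888 km
Istwick: 131.7921 km
Sorted: Norvane (111.1147 km) < Istwick (131.7921 km) < Kelbourne (176.9888 km) < Marrosk (240.7182 km) < Eskerly (285.0808 km) < …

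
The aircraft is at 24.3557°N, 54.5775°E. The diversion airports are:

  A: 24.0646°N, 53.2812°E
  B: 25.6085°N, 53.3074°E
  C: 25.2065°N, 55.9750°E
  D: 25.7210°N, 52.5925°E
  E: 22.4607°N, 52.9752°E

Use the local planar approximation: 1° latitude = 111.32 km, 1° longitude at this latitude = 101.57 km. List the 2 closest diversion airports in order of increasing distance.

A, C

Distances from 24.3557°N, 54.5775°E:
A: √((-0.2911·111.32)² + (-1.2963·101.57)²) = √(1050.100357 + 17335.722521) = 135.5943 km
B: √((1.2528·111.32)² + (-1.2701·101.57)²) = √(19449.564651 + 16642.046722) = 189.9779 km
C: √((0.8508·111.32)² + (1.3975·101.57)²) = √(8970.184129 + 20148.120428) = 170.6409 km
D: √((1.3653·111.32)² + (-1.9850·101.57)²) = √(23099.499803 + 40649.192911) = 252.4850 km
E: √((-1.8950·111.32)² + (-1.6023·101.57)²) = √(44500.493162 + 26486.133900) = 266.4332 km
Sorted: A (135.5943 km) < C (170.6409 km) < B (189.9779 km) < D (252.4850 km) < …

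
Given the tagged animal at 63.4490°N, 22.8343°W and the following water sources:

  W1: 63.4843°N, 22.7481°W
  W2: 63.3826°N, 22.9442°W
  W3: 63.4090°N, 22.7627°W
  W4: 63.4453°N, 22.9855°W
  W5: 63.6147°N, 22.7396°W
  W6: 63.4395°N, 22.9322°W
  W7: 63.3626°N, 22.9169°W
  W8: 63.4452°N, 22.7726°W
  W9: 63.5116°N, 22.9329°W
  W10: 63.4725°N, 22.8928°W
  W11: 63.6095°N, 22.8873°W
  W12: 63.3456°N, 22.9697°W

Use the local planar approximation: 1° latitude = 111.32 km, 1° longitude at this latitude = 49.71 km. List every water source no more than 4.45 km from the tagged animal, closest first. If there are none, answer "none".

Distances from 63.4490°N, 22.8343°W:
W1: √((0.0353·111.32)² + (0.0862·49.71)²) = √(15.441725 + 18.361242) = 5.8140 km
W2: √((-0.0664·111.32)² + (-0.1099·49.71)²) = √(54.636460 + 29.845778) = 9.1914 km
W3: √((-0.0400·111.32)² + (0.0716·49.71)²) = √(19.827428 + 12.668161) = 5.7005 km
W4: √((-0.0037·111.32)² + (-0.1512·49.71)²) = √(0.169648 + 56.492541) = 7.5274 km
W5: √((0.1657·111.32)² + (0.0947·49.71)²) = √(340.244734 + 22.160905) = 19.0370 km
W6: √((-0.0095·111.32)² + (-0.0979·49.71)²) = √(1.118391 + 23.683883) = 4.9802 km
W7: √((-0.0864·111.32)² + (-0.0826·49.71)²) = √(92.506847 + 16.859614) = 10.4578 km
W8: √((-0.0038·111.32)² + (0.0617·49.71)²) = √(0.178943 + 9.407145) = 3.0961 km
W9: √((0.0626·111.32)² + (-0.0986·49.71)²) = √(48.561832 + 24.023781) = 8.5197 km
W10: √((0.0235·111.32)² + (-0.0585·49.71)²) = √(6.843561 + 8.456668) = 3.9116 km
W11: √((0.1605·111.32)² + (-0.0530·49.71)²) = √(319.224686 + 6.941275) = 18.0601 km
W12: √((-0.1034·111.32)² + (-0.1354·49.71)²) = √(132.491334 + 45.302780) = 13.3339 km
Threshold 4.45 km: W8 (3.0961 km), W10 (3.9116 km) are within range.

W8, W10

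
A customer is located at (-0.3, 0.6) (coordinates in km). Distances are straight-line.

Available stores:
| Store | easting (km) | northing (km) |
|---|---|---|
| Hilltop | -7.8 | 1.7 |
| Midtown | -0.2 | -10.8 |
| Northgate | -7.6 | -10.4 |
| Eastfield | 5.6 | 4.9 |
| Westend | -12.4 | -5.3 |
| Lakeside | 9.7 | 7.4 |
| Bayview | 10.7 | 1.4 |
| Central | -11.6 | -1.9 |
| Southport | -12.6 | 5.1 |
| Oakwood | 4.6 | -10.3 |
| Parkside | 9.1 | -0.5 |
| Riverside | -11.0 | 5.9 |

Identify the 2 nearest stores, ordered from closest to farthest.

Eastfield, Hilltop

Distances from (-0.3, 0.6):
Hilltop: 7.6 km
Midtown: 11.4 km
Northgate: 13.2 km
Eastfield: 7.3 km
Westend: 13.5 km
Lakeside: 12.1 km
Bayview: 11.0 km
Central: 11.6 km
Southport: 13.1 km
Oakwood: 12.0 km
Parkside: 9.5 km
Riverside: 11.9 km
Sorted: Eastfield (7.3 km) < Hilltop (7.6 km) < Parkside (9.5 km) < Bayview (11.0 km) < …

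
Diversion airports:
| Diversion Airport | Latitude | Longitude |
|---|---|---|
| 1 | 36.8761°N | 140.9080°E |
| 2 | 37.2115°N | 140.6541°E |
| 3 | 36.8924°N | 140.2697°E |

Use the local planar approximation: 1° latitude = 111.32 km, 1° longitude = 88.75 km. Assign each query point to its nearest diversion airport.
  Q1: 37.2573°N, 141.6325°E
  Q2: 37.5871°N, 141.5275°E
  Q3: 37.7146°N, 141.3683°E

Q1→1; Q2→2; Q3→2

Q1 at 37.2573°N, 141.6325°E:
  1: √((-0.3812·111.32)² + (-0.7245·88.75)²) = √(1800.744841 + 4134.409625) = 77.0400 km
  2: √((-0.0458·111.32)² + (-0.9784·88.75)²) = √(25.994254 + 7539.969889) = 86.9826 km
  3: √((-0.3649·111.32)² + (-1.3628·88.75)²) = √(1650.038669 + 14628.539652) = 127.5875 km
  → nearest: 1 (77.0400 km)
Q2 at 37.5871°N, 141.5275°E:
  1: √((-0.7110·111.32)² + (-0.6195·88.75)²) = √(6264.488218 + 3022.869125) = 96.3709 km
  2: √((-0.3756·111.32)² + (-0.8734·88.75)²) = √(1748.225950 + 6008.458953) = 88.0720 km
  3: √((-0.6947·111.32)² + (-1.2578·88.75)²) = √(5980.548175 + 12461.201085) = 135.8004 km
  → nearest: 2 (88.0720 km)
Q3 at 37.7146°N, 141.3683°E:
  1: √((-0.8385·111.32)² + (-0.4603·88.75)²) = √(8712.695361 + 1668.855265) = 101.8899 km
  2: √((-0.5031·111.32)² + (-0.7142·88.75)²) = √(3136.570330 + 4017.689918) = 84.5829 km
  3: √((-0.8222·111.32)² + (-1.0986·88.75)²) = √(8377.247378 + 9506.396251) = 133.7297 km
  → nearest: 2 (84.5829 km)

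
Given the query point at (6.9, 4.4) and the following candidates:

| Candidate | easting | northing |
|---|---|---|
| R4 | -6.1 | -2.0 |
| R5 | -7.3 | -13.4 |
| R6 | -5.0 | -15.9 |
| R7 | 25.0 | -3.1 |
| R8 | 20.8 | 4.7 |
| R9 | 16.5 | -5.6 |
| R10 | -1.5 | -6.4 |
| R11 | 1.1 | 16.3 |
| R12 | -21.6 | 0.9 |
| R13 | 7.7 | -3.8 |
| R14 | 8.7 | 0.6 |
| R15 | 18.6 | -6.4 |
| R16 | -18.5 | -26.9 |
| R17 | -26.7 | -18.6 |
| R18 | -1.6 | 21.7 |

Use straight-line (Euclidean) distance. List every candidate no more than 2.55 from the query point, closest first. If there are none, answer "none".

none

Distances from (6.9, 4.4):
R4: 14.49
R5: 22.77
R6: 23.53
R7: 19.59
R8: 13.90
R9: 13.86
R10: 13.68
R11: 13.24
R12: 28.71
R13: 8.24
R14: 4.20
R15: 15.92
R16: 40.31
R17: 40.72
R18: 19.28
Threshold 2.55: none within range.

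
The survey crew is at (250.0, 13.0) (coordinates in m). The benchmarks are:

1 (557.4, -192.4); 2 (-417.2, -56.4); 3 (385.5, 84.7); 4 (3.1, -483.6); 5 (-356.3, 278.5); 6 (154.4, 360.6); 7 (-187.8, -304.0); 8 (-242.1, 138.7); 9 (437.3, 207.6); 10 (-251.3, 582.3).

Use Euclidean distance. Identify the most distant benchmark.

Distances from (250.0, 13.0):
1: √((307.4)² + (-205.4)²) = √(94494.760 + 42189.160) = 369.7 m
2: √((-667.2)² + (-69.4)²) = √(445155.840 + 4816.360) = 670.8 m
3: √((135.5)² + (71.7)²) = √(18360.250 + 5140.890) = 153.3 m
4: √((-246.9)² + (-496.6)²) = √(60959.610 + 246611.560) = 554.6 m
5: √((-606.3)² + (265.5)²) = √(367599.690 + 70490.250) = 661.9 m
6: √((-95.6)² + (347.6)²) = √(9139.360 + 120825.760) = 360.5 m
7: √((-437.8)² + (-317.0)²) = √(191668.840 + 100489.000) = 540.5 m
8: √((-492.1)² + (125.7)²) = √(242162.410 + 15800.490) = 507.9 m
9: √((187.3)² + (194.6)²) = √(35081.290 + 37869.160) = 270.1 m
10: √((-501.3)² + (569.3)²) = √(251301.690 + 324102.490) = 758.6 m
Maximum: 10 at 758.6 m.

10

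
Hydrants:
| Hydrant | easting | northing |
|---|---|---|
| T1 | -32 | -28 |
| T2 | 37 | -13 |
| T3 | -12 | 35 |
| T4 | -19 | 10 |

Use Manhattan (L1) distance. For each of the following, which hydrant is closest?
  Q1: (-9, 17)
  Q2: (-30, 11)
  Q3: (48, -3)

Q1→T4; Q2→T4; Q3→T2

Q1 at (-9, 17):
  T1: 68
  T2: 76
  T3: 21
  T4: 17
  → nearest: T4 (17)
Q2 at (-30, 11):
  T1: 41
  T2: 91
  T3: 42
  T4: 12
  → nearest: T4 (12)
Q3 at (48, -3):
  T1: 105
  T2: 21
  T3: 98
  T4: 80
  → nearest: T2 (21)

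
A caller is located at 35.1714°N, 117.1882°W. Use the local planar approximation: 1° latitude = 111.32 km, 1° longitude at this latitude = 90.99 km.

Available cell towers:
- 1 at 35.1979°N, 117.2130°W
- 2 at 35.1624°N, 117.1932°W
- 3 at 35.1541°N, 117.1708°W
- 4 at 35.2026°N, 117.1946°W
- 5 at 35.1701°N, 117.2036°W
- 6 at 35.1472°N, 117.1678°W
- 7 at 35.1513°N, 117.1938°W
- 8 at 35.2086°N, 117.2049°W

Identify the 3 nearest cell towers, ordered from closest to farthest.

Distances from 35.1714°N, 117.1882°W:
1: √((0.0265·111.32)² + (-0.0248·90.99)²) = √(8.702382 + 5.092027) = 3.7141 km
2: √((-0.0090·111.32)² + (-0.0050·90.99)²) = √(1.003764 + 0.206980) = 1.1003 km
3: √((-0.0173·111.32)² + (0.0174·90.99)²) = √(3.708844 + 2.506605) = 2.4931 km
4: √((0.0312·111.32)² + (-0.0064·90.99)²) = √(12.063007 + 0.339115) = 3.5217 km
5: √((-0.0013·111.32)² + (-0.0154·90.99)²) = √(0.020943 + 1.963490) = 1.4087 km
6: √((-0.0242·111.32)² + (0.0204·90.99)²) = √(7.257334 + 3.445464) = 3.2715 km
7: √((-0.0201·111.32)² + (-0.0056·90.99)²) = √(5.006549 + 0.259635) = 2.2948 km
8: √((0.0372·111.32)² + (-0.0167·90.99)²) = √(17.148742 + 2.308981) = 4.4111 km
Sorted: 2 (1.1003 km) < 5 (1.4087 km) < 7 (2.2948 km) < 3 (2.4931 km) < 6 (3.2715 km) < …

2, 5, 7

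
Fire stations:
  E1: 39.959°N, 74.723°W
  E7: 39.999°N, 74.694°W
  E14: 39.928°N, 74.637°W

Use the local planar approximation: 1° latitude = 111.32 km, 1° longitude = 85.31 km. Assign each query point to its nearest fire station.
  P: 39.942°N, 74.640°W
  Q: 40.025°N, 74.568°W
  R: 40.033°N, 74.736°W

P at 39.942°N, 74.640°W:
  E1: √((0.017·111.32)² + (-0.083·85.31)²) = √(3.58133 + 50.13674) = 7.329 km
  E7: √((0.057·111.32)² + (-0.054·85.31)²) = √(40.26207 + 21.22205) = 7.841 km
  E14: √((-0.014·111.32)² + (0.003·85.31)²) = √(2.42886 + 0.06550) = 1.579 km
  → nearest: E14 (1.579 km)
Q at 40.025°N, 74.568°W:
  E1: √((-0.066·111.32)² + (-0.155·85.31)²) = √(53.98017 + 174.84905) = 15.127 km
  E7: √((-0.026·111.32)² + (-0.126·85.31)²) = √(8.37709 + 115.54229) = 11.132 km
  E14: √((-0.097·111.32)² + (-0.069·85.31)²) = √(116.59767 + 34.64959) = 12.298 km
  → nearest: E7 (11.132 km)
R at 40.033°N, 74.736°W:
  E1: √((-0.074·111.32)² + (0.013·85.31)²) = √(67.85937 + 1.22995) = 8.312 km
  E7: √((-0.034·111.32)² + (0.042·85.31)²) = √(14.32532 + 12.83803) = 5.212 km
  E14: √((-0.105·111.32)² + (0.099·85.31)²) = √(136.62337 + 71.32968) = 14.421 km
  → nearest: E7 (5.212 km)

P→E14; Q→E7; R→E7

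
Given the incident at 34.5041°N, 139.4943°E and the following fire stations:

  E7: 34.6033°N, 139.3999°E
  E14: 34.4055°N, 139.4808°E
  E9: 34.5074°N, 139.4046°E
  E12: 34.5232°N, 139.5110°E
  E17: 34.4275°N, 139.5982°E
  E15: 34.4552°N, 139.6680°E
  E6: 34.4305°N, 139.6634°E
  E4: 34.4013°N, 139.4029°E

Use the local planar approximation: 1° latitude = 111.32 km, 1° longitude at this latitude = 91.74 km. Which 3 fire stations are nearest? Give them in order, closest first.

E12, E9, E14

Distances from 34.5041°N, 139.4943°E:
E7: √((0.0992·111.32)² + (-0.0944·91.74)²) = √(121.946612 + 75.000034) = 14.0338 km
E14: √((-0.0986·111.32)² + (-0.0135·91.74)²) = √(120.475913 + 1.533857) = 11.0458 km
E9: √((0.0033·111.32)² + (-0.0897·91.74)²) = √(0.134950 + 67.717725) = 8.2373 km
E12: √((0.0191·111.32)² + (0.0167·91.74)²) = √(4.520777 + 2.347202) = 2.6207 km
E17: √((-0.0766·111.32)² + (0.1039·91.74)²) = √(72.711639 + 90.854944) = 12.7893 km
E15: √((-0.0489·111.32)² + (0.1737·91.74)²) = √(29.632215 + 253.931810) = 16.8394 km
E6: √((-0.0736·111.32)² + (0.1691·91.74)²) = √(67.127740 + 240.660429) = 17.5439 km
E4: √((-0.1028·111.32)² + (-0.0914·91.74)²) = √(130.958178 + 70.308829) = 14.1869 km
Sorted: E12 (2.6207 km) < E9 (8.2373 km) < E14 (11.0458 km) < E17 (12.7893 km) < E7 (14.0338 km) < …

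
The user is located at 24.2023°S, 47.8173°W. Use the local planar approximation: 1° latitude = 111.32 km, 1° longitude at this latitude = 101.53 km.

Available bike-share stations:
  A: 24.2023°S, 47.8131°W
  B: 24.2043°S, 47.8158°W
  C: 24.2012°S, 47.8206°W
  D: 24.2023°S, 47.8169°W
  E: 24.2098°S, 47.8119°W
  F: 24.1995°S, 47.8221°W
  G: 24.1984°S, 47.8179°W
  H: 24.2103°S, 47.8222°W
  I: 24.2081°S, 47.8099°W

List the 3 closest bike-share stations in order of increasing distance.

Distances from 24.2023°S, 47.8173°W:
A: 0.4264 km
B: 0.2697 km
C: 0.3567 km
D: 0.0406 km
E: 0.9988 km
F: 0.5785 km
G: 0.4384 km
H: 1.0201 km
I: 0.9906 km
Sorted: D (0.0406 km) < B (0.2697 km) < C (0.3567 km) < A (0.4264 km) < G (0.4384 km) < …

D, B, C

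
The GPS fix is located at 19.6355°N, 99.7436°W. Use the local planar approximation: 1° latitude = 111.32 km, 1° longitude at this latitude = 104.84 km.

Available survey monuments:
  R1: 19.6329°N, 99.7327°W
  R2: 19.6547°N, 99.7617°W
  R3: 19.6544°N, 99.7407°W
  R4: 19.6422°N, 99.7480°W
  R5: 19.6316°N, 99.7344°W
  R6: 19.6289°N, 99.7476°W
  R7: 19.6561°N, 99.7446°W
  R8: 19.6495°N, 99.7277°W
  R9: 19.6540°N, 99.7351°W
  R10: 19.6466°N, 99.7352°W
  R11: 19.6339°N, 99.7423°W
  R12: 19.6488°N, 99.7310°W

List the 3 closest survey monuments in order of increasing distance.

R11, R6, R4

Distances from 19.6355°N, 99.7436°W:
R1: √((-0.0026·111.32)² + (0.0109·104.84)²) = √(0.083771 + 1.305891) = 1.1788 km
R2: √((0.0192·111.32)² + (-0.0181·104.84)²) = √(4.568239 + 3.600901) = 2.8582 km
R3: √((0.0189·111.32)² + (0.0029·104.84)²) = √(4.426597 + 0.092438) = 2.1258 km
R4: √((0.0067·111.32)² + (-0.0044·104.84)²) = √(0.556283 + 0.212794) = 0.8770 km
R5: √((-0.0039·111.32)² + (0.0092·104.84)²) = √(0.188484 + 0.930314) = 1.0577 km
R6: √((-0.0066·111.32)² + (-0.0040·104.84)²) = √(0.539802 + 0.175863) = 0.8460 km
R7: √((0.0206·111.32)² + (-0.0010·104.84)²) = √(5.258730 + 0.010991) = 2.2956 km
R8: √((0.0140·111.32)² + (0.0159·104.84)²) = √(2.428860 + 2.778742) = 2.2820 km
R9: √((0.0185·111.32)² + (0.0085·104.84)²) = √(4.241211 + 0.794130) = 2.2440 km
R10: √((0.0111·111.32)² + (0.0084·104.84)²) = √(1.526836 + 0.775555) = 1.5174 km
R11: √((-0.0016·111.32)² + (0.0013·104.84)²) = √(0.031724 + 0.018576) = 0.2243 km
R12: √((0.0133·111.32)² + (0.0126·104.84)²) = √(2.192046 + 1.744999) = 1.9842 km
Sorted: R11 (0.2243 km) < R6 (0.8460 km) < R4 (0.8770 km) < R5 (1.0577 km) < R1 (1.1788 km) < …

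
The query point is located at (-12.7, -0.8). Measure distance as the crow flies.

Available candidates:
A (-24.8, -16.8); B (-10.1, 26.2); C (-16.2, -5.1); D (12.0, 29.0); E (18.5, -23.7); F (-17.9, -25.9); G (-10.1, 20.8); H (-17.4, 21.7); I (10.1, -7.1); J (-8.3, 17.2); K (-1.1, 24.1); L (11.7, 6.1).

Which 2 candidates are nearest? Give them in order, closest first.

C, J

Distances from (-12.7, -0.8):
A: √((-12.1)² + (-16.0)²) = √(146.4100 + 256.0000) = 20.06
B: √((2.6)² + (27.0)²) = √(6.7600 + 729.0000) = 27.12
C: √((-3.5)² + (-4.3)²) = √(12.2500 + 18.4900) = 5.54
D: √((24.7)² + (29.8)²) = √(610.0900 + 888.0400) = 38.71
E: √((31.2)² + (-22.9)²) = √(973.4400 + 524.4100) = 38.70
F: √((-5.2)² + (-25.1)²) = √(27.0400 + 630.0100) = 25.63
G: √((2.6)² + (21.6)²) = √(6.7600 + 466.5600) = 21.76
H: √((-4.7)² + (22.5)²) = √(22.0900 + 506.2500) = 22.99
I: √((22.8)² + (-6.3)²) = √(519.8400 + 39.6900) = 23.65
J: √((4.4)² + (18.0)²) = √(19.3600 + 324.0000) = 18.53
K: √((11.6)² + (24.9)²) = √(134.5600 + 620.0100) = 27.47
L: √((24.4)² + (6.9)²) = √(595.3600 + 47.6100) = 25.36
Sorted: C (5.54) < J (18.53) < A (20.06) < G (21.76) < …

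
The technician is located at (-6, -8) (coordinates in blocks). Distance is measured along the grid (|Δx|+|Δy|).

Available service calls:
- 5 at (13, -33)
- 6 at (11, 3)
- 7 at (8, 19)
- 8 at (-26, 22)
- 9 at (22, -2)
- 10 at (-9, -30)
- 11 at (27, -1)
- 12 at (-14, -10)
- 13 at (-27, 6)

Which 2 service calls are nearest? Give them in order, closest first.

12, 10

Distances from (-6, -8):
5: 44 blocks
6: 28 blocks
7: 41 blocks
8: 50 blocks
9: 34 blocks
10: 25 blocks
11: 40 blocks
12: 10 blocks
13: 35 blocks
Sorted: 12 (10 blocks) < 10 (25 blocks) < 6 (28 blocks) < 9 (34 blocks) < …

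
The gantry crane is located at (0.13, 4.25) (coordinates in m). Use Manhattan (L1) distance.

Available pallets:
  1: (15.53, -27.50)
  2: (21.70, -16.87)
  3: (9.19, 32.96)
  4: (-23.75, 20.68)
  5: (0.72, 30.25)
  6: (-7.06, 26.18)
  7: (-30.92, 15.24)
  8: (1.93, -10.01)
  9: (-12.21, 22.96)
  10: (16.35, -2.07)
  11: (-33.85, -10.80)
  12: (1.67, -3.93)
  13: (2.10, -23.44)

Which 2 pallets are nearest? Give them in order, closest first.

Distances from (0.13, 4.25):
1: 47.15 m
2: 42.69 m
3: 37.77 m
4: 40.31 m
5: 26.59 m
6: 29.12 m
7: 42.04 m
8: 16.06 m
9: 31.05 m
10: 22.54 m
11: 49.03 m
12: 9.72 m
13: 29.66 m
Sorted: 12 (9.72 m) < 8 (16.06 m) < 10 (22.54 m) < 5 (26.59 m) < …

12, 8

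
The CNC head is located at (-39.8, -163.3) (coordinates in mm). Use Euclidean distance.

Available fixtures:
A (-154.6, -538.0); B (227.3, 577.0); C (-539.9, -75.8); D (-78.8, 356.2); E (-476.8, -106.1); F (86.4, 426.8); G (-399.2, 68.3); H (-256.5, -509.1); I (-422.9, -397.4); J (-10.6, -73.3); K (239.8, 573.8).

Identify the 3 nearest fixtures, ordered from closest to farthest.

Distances from (-39.8, -163.3):
A: √((-114.8)² + (-374.7)²) = √(13179.040 + 140400.090) = 391.9 mm
B: √((267.1)² + (740.3)²) = √(71342.410 + 548044.090) = 787.0 mm
C: √((-500.1)² + (87.5)²) = √(250100.010 + 7656.250) = 507.7 mm
D: √((-39.0)² + (519.5)²) = √(1521.000 + 269880.250) = 521.0 mm
E: √((-437.0)² + (57.2)²) = √(190969.000 + 3271.840) = 440.7 mm
F: √((126.2)² + (590.1)²) = √(15926.440 + 348218.010) = 603.4 mm
G: √((-359.4)² + (231.6)²) = √(129168.360 + 53638.560) = 427.6 mm
H: √((-216.7)² + (-345.8)²) = √(46958.890 + 119577.640) = 408.1 mm
I: √((-383.1)² + (-234.1)²) = √(146765.610 + 54802.810) = 449.0 mm
J: √((29.2)² + (90.0)²) = √(852.640 + 8100.000) = 94.6 mm
K: √((279.6)² + (737.1)²) = √(78176.160 + 543316.410) = 788.3 mm
Sorted: J (94.6 mm) < A (391.9 mm) < H (408.1 mm) < G (427.6 mm) < E (440.7 mm) < …

J, A, H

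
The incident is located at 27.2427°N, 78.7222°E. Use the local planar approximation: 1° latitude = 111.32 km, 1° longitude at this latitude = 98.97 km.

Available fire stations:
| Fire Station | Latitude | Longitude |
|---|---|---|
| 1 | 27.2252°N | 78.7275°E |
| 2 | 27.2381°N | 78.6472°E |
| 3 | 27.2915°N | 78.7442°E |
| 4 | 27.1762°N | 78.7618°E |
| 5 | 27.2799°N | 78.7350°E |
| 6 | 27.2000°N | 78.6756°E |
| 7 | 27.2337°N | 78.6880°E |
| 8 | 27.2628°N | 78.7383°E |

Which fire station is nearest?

Distances from 27.2427°N, 78.7222°E:
1: 2.0175 km
2: 7.4404 km
3: 5.8525 km
4: 8.3762 km
5: 4.3305 km
6: 6.6231 km
7: 3.5299 km
8: 2.7469 km
Minimum: 1 at 2.0175 km.

1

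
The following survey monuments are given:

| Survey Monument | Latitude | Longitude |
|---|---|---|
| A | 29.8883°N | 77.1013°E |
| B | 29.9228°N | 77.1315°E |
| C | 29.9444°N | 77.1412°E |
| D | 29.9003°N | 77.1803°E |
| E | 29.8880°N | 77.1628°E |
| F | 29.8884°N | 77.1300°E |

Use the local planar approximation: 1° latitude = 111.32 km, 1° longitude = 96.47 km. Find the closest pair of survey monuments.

D and E

Pairwise distances:
A–B: 4.8205 km
A–C: 7.3360 km
A–D: 7.7373 km
A–E: 5.9330 km
A–F: 2.7687 km
B–C: 2.5802 km
B–D: 5.3326 km
B–E: 4.9117 km
B–F: 3.8321 km
C–D: 6.1910 km
C–E: 6.6152 km
C–F: 6.3269 km
D–E: 2.1737 km
D–F: 5.0300 km
E–F: 3.1645 km
Closest pair: D–E at 2.1737 km.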